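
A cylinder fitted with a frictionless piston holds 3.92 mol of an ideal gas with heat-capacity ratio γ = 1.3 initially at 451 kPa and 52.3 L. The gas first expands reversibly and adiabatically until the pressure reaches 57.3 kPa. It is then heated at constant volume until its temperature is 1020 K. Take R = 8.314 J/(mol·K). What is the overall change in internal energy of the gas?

T₁ = P₁V₁/(nR) = 451×52.3/(3.92×8.314) = 724 K.
Step 1 — Adiabatic: T₂/T₁ = (P₂/P₁)^((γ−1)/γ) ⇒ T₂ = 724×(0.127)^0.231 = 450 K; V₂ = 256 L.
ΔU = nCvΔT = 3.92×27.7×(450−724) = -29800 J.
Q = 0 for an adiabatic process, so W = −ΔU = 29800 J.
State after step 1: P = 57.3 kPa, V = 256 L, T = 450 K.
Step 2 — Isochoric: V stays 256 L; P/T = const ⇒ T₂ = 1020 K, P₂ = 130 kPa.
W = 0 (no volume change).
ΔU = nCvΔT = 3.92×27.7×(1020−450) = 62000 J.
Q = ΔU = 62000 J.
Net over both steps: W = 29800 J, Q = 62000 J, ΔU = 32200 J.

32200 J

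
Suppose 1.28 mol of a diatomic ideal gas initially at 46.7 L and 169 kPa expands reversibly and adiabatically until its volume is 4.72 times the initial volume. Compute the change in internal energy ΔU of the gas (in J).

T₁ = P₁V₁/(nR) = 169×46.7/(1.28×8.314) = 742 K.
Adiabatic: TV^(γ−1) = const ⇒ T₂ = 742×(0.212)^0.400 = 399 K; PV^γ = const ⇒ P₂ = 19.2 kPa.
For an ideal gas ΔU = nCvΔT with Cv = (5/2)R = 20.8 J/(mol·K).
ΔU = 1.28×20.8×(399−742) = -9120 J.

-9120 J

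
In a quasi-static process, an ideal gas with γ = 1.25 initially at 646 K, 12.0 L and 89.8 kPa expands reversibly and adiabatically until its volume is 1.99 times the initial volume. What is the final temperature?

Adiabatic: TV^(γ−1) = const ⇒ T₂ = 646×(0.503)^0.250 = 544 K; PV^γ = const ⇒ P₂ = 38.0 kPa.

544 K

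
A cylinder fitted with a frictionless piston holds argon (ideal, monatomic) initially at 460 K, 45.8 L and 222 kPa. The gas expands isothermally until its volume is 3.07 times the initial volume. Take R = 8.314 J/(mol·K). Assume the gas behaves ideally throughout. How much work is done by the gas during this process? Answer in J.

11400 J

n = P₁V₁/(RT₁) = 222×45.8/(8.314×460) = 2.66 mol.
Isothermal: T stays 460 K; PV = const ⇒ V₂ = 141 L, P₂ = 72.3 kPa.
W = nRT ln(V₂/V₁) = 2.66×8.314×460×ln(3.07) = 11400 J.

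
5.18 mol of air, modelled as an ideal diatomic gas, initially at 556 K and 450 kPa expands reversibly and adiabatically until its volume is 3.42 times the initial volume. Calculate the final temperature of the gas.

340 K

V₁ = nRT₁/P₁ = 5.18×8.314×556/450 = 53.2 L.
Adiabatic: TV^(γ−1) = const ⇒ T₂ = 556×(0.292)^0.400 = 340 K; PV^γ = const ⇒ P₂ = 80.5 kPa.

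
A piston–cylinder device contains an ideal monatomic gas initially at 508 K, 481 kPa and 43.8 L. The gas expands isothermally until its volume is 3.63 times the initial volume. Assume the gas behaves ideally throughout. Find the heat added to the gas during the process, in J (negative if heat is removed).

n = P₁V₁/(RT₁) = 481×43.8/(8.314×508) = 4.99 mol.
Isothermal: T stays 508 K; PV = const ⇒ V₂ = 159 L, P₂ = 133 kPa.
ΔU = 0 (ideal gas, T constant).
W = nRT ln(V₂/V₁) = 4.99×8.314×508×ln(3.63) = 27200 J.
Q = ΔU + W = 27200 J.

27200 J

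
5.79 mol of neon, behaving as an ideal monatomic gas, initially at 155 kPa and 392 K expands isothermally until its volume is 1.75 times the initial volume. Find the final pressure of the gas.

88.6 kPa

V₁ = nRT₁/P₁ = 5.79×8.314×392/155 = 122 L.
Isothermal: T stays 392 K; PV = const ⇒ V₂ = 213 L, P₂ = 88.6 kPa.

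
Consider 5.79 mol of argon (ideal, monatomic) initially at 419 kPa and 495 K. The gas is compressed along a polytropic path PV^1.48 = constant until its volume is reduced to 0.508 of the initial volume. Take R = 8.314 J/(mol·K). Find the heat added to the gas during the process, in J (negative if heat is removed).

V₁ = nRT₁/P₁ = 5.79×8.314×495/419 = 56.9 L.
Polytropic n=1.48: T₂ = T₁(V₁/V₂)^(n−1) = 495×(1.97)^0.48 = 685 K; P₂ = P₁(V₁/V₂)^n = 1140 kPa.
W = (P₁V₁−P₂V₂)/(n−1) = (419×56.9−1140×28.9)/0.48 = -19100 J.
ΔU = nCvΔT = 5.79×12.5×(685−495) = 13700 J.
Q = ΔU + W = -5340 J.

-5340 J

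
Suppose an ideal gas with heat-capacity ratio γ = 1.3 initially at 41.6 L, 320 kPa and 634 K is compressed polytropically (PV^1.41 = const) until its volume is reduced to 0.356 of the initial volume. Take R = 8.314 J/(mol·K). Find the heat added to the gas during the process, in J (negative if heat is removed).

6280 J

n = P₁V₁/(RT₁) = 320×41.6/(8.314×634) = 2.53 mol.
Polytropic n=1.41: T₂ = T₁(V₁/V₂)^(n−1) = 634×(2.81)^0.41 = 968 K; P₂ = P₁(V₁/V₂)^n = 1370 kPa.
W = (P₁V₁−P₂V₂)/(n−1) = (320×41.6−1370×14.8)/0.41 = -17100 J.
ΔU = nCvΔT = 2.53×27.7×(968−634) = 23400 J.
Q = ΔU + W = 6280 J.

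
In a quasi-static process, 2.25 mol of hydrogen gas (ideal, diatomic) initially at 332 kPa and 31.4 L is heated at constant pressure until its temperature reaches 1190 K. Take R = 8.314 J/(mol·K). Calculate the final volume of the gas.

67.1 L

T₁ = P₁V₁/(nR) = 332×31.4/(2.25×8.314) = 557 K.
Isobaric: P stays 332 kPa; V/T = const ⇒ T₂ = 1190 K, V₂ = 67.1 L.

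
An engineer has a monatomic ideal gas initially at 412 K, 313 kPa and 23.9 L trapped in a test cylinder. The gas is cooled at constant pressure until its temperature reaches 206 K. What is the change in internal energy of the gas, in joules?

n = P₁V₁/(RT₁) = 313×23.9/(8.314×412) = 2.18 mol.
Isobaric: P stays 313 kPa; V/T = const ⇒ T₂ = 206 K, V₂ = 11.9 L.
For an ideal gas ΔU = nCvΔT with Cv = (3/2)R = 12.5 J/(mol·K).
ΔU = 2.18×12.5×(206−412) = -5610 J.

-5610 J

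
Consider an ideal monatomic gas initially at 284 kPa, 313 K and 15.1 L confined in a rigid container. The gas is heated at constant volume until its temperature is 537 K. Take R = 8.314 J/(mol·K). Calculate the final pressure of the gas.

Isochoric: V stays 15.1 L; P/T = const ⇒ T₂ = 537 K, P₂ = 487 kPa.

487 kPa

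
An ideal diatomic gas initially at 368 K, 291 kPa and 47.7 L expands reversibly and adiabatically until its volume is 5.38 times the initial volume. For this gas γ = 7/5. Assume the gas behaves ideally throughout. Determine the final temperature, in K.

188 K

Adiabatic: TV^(γ−1) = const ⇒ T₂ = 368×(0.186)^0.400 = 188 K; PV^γ = const ⇒ P₂ = 27.6 kPa.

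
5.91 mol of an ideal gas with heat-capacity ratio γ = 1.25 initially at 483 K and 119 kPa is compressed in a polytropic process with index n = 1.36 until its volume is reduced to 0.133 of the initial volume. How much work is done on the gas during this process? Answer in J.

70400 J

V₁ = nRT₁/P₁ = 5.91×8.314×483/119 = 199 L.
Polytropic n=1.36: T₂ = T₁(V₁/V₂)^(n−1) = 483×(7.52)^0.36 = 999 K; P₂ = P₁(V₁/V₂)^n = 1850 kPa.
W = (P₁V₁−P₂V₂)/(n−1) = (119×199−1850×26.5)/0.36 = -70400 J.
Work done on the gas = −W_by = 70400 J.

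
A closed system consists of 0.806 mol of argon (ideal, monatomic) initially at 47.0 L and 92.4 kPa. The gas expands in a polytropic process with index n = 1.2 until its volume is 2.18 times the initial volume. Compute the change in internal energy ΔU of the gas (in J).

-940 J

T₁ = P₁V₁/(nR) = 92.4×47.0/(0.806×8.314) = 648 K.
Polytropic n=1.2: T₂ = T₁(V₁/V₂)^(n−1) = 648×(0.459)^0.20 = 555 K; P₂ = P₁(V₁/V₂)^n = 36.3 kPa.
For an ideal gas ΔU = nCvΔT with Cv = (3/2)R = 12.5 J/(mol·K).
ΔU = 0.806×12.5×(555−648) = -940 J.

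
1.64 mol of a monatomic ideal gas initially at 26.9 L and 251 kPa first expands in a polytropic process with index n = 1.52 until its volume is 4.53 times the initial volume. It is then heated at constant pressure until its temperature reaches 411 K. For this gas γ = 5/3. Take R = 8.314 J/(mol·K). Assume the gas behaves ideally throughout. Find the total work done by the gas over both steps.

9590 J

T₁ = P₁V₁/(nR) = 251×26.9/(1.64×8.314) = 495 K.
Step 1 — Polytropic n=1.52: T₂ = T₁(V₁/V₂)^(n−1) = 495×(0.221)^0.52 = 226 K; P₂ = P₁(V₁/V₂)^n = 25.3 kPa.
W = (P₁V₁−P₂V₂)/(n−1) = (251×26.9−25.3×122)/0.52 = 7070 J.
ΔU = nCvΔT = 1.64×12.5×(226−495) = -5510 J.
Q = ΔU + W = 1550 J.
State after step 1: P = 25.3 kPa, V = 122 L, T = 226 K.
Step 2 — Isobaric: P stays 25.3 kPa; V/T = const ⇒ T₂ = 411 K, V₂ = 222 L.
W = PΔV = 25.3×(222−122) kPa·L = 2530 J.
ΔU = nCvΔT = 1.64×12.5×(411−226) = 3790 J.
Q = ΔU + W = nCpΔT = 6320 J.
Net over both steps: W = 9590 J, Q = 7870 J, ΔU = -1720 J.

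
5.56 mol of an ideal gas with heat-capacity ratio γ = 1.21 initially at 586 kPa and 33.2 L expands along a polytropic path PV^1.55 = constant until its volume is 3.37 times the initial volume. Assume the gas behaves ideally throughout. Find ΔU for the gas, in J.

-45200 J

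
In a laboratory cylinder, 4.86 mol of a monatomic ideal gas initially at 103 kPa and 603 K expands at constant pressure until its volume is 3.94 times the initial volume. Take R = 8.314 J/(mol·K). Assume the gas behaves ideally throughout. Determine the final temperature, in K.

2380 K

V₁ = nRT₁/P₁ = 4.86×8.314×603/103 = 237 L.
Isobaric: P stays 103 kPa; V/T = const ⇒ T₂ = 2380 K, V₂ = 932 L.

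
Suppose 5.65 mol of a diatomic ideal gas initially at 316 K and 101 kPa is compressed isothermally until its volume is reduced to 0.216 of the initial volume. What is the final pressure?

V₁ = nRT₁/P₁ = 5.65×8.314×316/101 = 147 L.
Isothermal: T stays 316 K; PV = const ⇒ V₂ = 31.7 L, P₂ = 468 kPa.

468 kPa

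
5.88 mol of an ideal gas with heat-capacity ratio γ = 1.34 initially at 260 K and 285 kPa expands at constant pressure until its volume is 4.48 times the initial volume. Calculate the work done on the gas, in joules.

V₁ = nRT₁/P₁ = 5.88×8.314×260/285 = 44.6 L.
Isobaric: P stays 285 kPa; V/T = const ⇒ T₂ = 1160 K, V₂ = 200 L.
W = PΔV = 285×(200−44.6) kPa·L = 44200 J.
Work done on the gas = −W_by = -44200 J.

-44200 J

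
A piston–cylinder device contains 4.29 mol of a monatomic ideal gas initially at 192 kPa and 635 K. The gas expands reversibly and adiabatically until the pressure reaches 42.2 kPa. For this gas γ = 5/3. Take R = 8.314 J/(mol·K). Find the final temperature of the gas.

V₁ = nRT₁/P₁ = 4.29×8.314×635/192 = 118 L.
Adiabatic: T₂/T₁ = (P₂/P₁)^((γ−1)/γ) ⇒ T₂ = 635×(0.220)^0.400 = 346 K; V₂ = 293 L.

346 K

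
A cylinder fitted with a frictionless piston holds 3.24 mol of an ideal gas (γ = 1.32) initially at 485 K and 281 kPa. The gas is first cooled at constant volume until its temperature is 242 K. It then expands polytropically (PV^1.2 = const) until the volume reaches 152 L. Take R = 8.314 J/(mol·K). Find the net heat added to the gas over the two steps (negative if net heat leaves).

-17900 J

V₁ = nRT₁/P₁ = 3.24×8.314×485/281 = 46.5 L.
Step 1 — Isochoric: V stays 46.5 L; P/T = const ⇒ T₂ = 242 K, P₂ = 140 kPa.
W = 0 (no volume change).
ΔU = nCvΔT = 3.24×26.0×(242−485) = -20500 J.
Q = ΔU = -20500 J.
State after step 1: P = 140 kPa, V = 46.5 L, T = 242 K.
Step 2 — Polytropic n=1.2: T₂ = T₁(V₁/V₂)^(n−1) = 242×(0.306)^0.20 = 191 K; P₂ = P₁(V₁/V₂)^n = 33.8 kPa.
W = (P₁V₁−P₂V₂)/(n−1) = (140×46.5−33.8×152)/0.20 = 6880 J.
ΔU = nCvΔT = 3.24×26.0×(191−242) = -4300 J.
Q = ΔU + W = 2580 J.
Net over both steps: W = 6880 J, Q = -17900 J, ΔU = -24800 J.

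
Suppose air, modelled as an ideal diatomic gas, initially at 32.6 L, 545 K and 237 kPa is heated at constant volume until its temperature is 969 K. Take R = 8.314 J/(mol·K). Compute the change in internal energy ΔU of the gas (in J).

n = P₁V₁/(RT₁) = 237×32.6/(8.314×545) = 1.71 mol.
Isochoric: V stays 32.6 L; P/T = const ⇒ T₂ = 969 K, P₂ = 421 kPa.
For an ideal gas ΔU = nCvΔT with Cv = (5/2)R = 20.8 J/(mol·K).
ΔU = 1.71×20.8×(969−545) = 15000 J.

15000 J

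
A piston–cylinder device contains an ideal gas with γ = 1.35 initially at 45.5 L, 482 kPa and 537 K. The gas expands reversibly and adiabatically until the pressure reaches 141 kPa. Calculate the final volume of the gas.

Adiabatic: T₂/T₁ = (P₂/P₁)^((γ−1)/γ) ⇒ T₂ = 537×(0.293)^0.259 = 390 K; V₂ = 113 L.

113 L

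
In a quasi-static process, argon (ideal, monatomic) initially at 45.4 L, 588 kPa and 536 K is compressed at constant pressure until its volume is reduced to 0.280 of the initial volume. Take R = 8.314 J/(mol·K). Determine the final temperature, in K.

150 K

Isobaric: P stays 588 kPa; V/T = const ⇒ T₂ = 150 K, V₂ = 12.7 L.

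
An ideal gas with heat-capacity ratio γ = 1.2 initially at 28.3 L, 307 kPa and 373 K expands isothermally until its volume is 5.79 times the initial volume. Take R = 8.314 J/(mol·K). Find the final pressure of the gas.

53.0 kPa

Isothermal: T stays 373 K; PV = const ⇒ V₂ = 164 L, P₂ = 53.0 kPa.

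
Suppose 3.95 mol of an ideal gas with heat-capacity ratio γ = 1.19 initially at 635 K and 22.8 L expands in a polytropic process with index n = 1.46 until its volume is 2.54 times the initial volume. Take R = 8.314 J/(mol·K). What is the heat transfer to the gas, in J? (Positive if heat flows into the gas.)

-22500 J

P₁ = nRT₁/V₁ = 3.95×8.314×635/22.8 = 915 kPa.
Polytropic n=1.46: T₂ = T₁(V₁/V₂)^(n−1) = 635×(0.394)^0.46 = 414 K; P₂ = P₁(V₁/V₂)^n = 235 kPa.
W = (P₁V₁−P₂V₂)/(n−1) = (915×22.8−235×57.9)/0.46 = 15800 J.
ΔU = nCvΔT = 3.95×43.8×(414−635) = -38300 J.
Q = ΔU + W = -22500 J.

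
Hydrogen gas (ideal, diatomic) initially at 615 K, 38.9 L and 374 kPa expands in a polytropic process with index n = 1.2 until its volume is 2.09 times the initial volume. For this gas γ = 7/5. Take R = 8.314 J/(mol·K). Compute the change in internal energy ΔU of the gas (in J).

n = P₁V₁/(RT₁) = 374×38.9/(8.314×615) = 2.85 mol.
Polytropic n=1.2: T₂ = T₁(V₁/V₂)^(n−1) = 615×(0.478)^0.20 = 531 K; P₂ = P₁(V₁/V₂)^n = 154 kPa.
For an ideal gas ΔU = nCvΔT with Cv = (5/2)R = 20.8 J/(mol·K).
ΔU = 2.85×20.8×(531−615) = -4990 J.

-4990 J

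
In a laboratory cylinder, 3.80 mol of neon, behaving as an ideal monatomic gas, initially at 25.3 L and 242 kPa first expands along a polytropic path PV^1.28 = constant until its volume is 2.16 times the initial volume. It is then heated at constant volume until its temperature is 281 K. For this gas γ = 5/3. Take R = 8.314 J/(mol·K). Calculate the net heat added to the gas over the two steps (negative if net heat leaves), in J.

T₁ = P₁V₁/(nR) = 242×25.3/(3.80×8.314) = 194 K.
Step 1 — Polytropic n=1.28: T₂ = T₁(V₁/V₂)^(n−1) = 194×(0.463)^0.28 = 156 K; P₂ = P₁(V₁/V₂)^n = 90.3 kPa.
W = (P₁V₁−P₂V₂)/(n−1) = (242×25.3−90.3×54.6)/0.28 = 4240 J.
ΔU = nCvΔT = 3.80×12.5×(156−194) = -1780 J.
Q = ΔU + W = 2460 J.
State after step 1: P = 90.3 kPa, V = 54.6 L, T = 156 K.
Step 2 — Isochoric: V stays 54.6 L; P/T = const ⇒ T₂ = 281 K, P₂ = 162 kPa.
W = 0 (no volume change).
ΔU = nCvΔT = 3.80×12.5×(281−156) = 5910 J.
Q = ΔU = 5910 J.
Net over both steps: W = 4240 J, Q = 8370 J, ΔU = 4130 J.

8370 J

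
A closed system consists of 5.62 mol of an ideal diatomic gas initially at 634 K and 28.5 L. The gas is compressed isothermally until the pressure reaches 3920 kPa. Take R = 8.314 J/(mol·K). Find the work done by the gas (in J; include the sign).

-39300 J

P₁ = nRT₁/V₁ = 5.62×8.314×634/28.5 = 1040 kPa.
Isothermal: T stays 634 K; PV = const ⇒ V₂ = 7.56 L, P₂ = 3920 kPa.
W = nRT ln(V₂/V₁) = 5.62×8.314×634×ln(0.265) = -39300 J.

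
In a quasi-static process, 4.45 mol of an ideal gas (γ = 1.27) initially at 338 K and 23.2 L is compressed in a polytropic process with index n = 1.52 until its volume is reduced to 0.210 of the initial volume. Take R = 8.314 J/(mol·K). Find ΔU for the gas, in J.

58000 J

P₁ = nRT₁/V₁ = 4.45×8.314×338/23.2 = 539 kPa.
Polytropic n=1.52: T₂ = T₁(V₁/V₂)^(n−1) = 338×(4.76)^0.52 = 761 K; P₂ = P₁(V₁/V₂)^n = 5780 kPa.
For an ideal gas ΔU = nCvΔT with Cv = R/(γ−1) = 30.8 J/(mol·K).
ΔU = 4.45×30.8×(761−338) = 58000 J.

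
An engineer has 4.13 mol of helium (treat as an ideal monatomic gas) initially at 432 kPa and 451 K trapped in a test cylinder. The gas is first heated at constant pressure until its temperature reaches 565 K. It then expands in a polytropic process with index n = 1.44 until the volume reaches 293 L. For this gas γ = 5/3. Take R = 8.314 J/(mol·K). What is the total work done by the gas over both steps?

V₁ = nRT₁/P₁ = 4.13×8.314×451/432 = 35.8 L.
Step 1 — Isobaric: P stays 432 kPa; V/T = const ⇒ T₂ = 565 K, V₂ = 44.9 L.
W = PΔV = 432×(44.9−35.8) kPa·L = 3910 J.
ΔU = nCvΔT = 4.13×12.5×(565−451) = 5870 J.
Q = ΔU + W = nCpΔT = 9790 J.
State after step 1: P = 432 kPa, V = 44.9 L, T = 565 K.
Step 2 — Polytropic n=1.44: T₂ = T₁(V₁/V₂)^(n−1) = 565×(0.153)^0.44 = 248 K; P₂ = P₁(V₁/V₂)^n = 29.0 kPa.
W = (P₁V₁−P₂V₂)/(n−1) = (432×44.9−29.0×293)/0.44 = 24800 J.
ΔU = nCvΔT = 4.13×12.5×(248−565) = -16400 J.
Q = ΔU + W = 8420 J.
Net over both steps: W = 28700 J, Q = 18200 J, ΔU = -10500 J.

28700 J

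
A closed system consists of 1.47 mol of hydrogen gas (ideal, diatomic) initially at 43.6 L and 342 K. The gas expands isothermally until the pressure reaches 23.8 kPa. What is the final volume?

176 L

P₁ = nRT₁/V₁ = 1.47×8.314×342/43.6 = 95.9 kPa.
Isothermal: T stays 342 K; PV = const ⇒ V₂ = 176 L, P₂ = 23.8 kPa.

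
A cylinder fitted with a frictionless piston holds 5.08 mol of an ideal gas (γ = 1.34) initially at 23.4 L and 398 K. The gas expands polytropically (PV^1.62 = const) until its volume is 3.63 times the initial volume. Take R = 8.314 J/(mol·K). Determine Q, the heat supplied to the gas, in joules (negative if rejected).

-12300 J

P₁ = nRT₁/V₁ = 5.08×8.314×398/23.4 = 718 kPa.
Polytropic n=1.62: T₂ = T₁(V₁/V₂)^(n−1) = 398×(0.275)^0.62 = 179 K; P₂ = P₁(V₁/V₂)^n = 89.0 kPa.
W = (P₁V₁−P₂V₂)/(n−1) = (718×23.4−89.0×84.9)/0.62 = 14900 J.
ΔU = nCvΔT = 5.08×24.5×(179−398) = -27200 J.
Q = ΔU + W = -12300 J.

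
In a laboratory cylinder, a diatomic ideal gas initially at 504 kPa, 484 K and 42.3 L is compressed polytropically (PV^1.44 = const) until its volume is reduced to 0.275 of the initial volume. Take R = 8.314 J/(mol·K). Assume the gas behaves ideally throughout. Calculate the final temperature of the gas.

854 K

Polytropic n=1.44: T₂ = T₁(V₁/V₂)^(n−1) = 484×(3.64)^0.44 = 854 K; P₂ = P₁(V₁/V₂)^n = 3230 kPa.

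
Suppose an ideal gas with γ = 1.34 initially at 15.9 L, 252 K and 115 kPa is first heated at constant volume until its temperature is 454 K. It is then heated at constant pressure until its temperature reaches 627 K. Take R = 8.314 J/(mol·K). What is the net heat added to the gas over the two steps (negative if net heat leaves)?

9260 J

n = P₁V₁/(RT₁) = 115×15.9/(8.314×252) = 0.873 mol.
Step 1 — Isochoric: V stays 15.9 L; P/T = const ⇒ T₂ = 454 K, P₂ = 207 kPa.
W = 0 (no volume change).
ΔU = nCvΔT = 0.873×24.5×(454−252) = 4310 J.
Q = ΔU = 4310 J.
State after step 1: P = 207 kPa, V = 15.9 L, T = 454 K.
Step 2 — Isobaric: P stays 207 kPa; V/T = const ⇒ T₂ = 627 K, V₂ = 22.0 L.
W = PΔV = 207×(22.0−15.9) kPa·L = 1260 J.
ΔU = nCvΔT = 0.873×24.5×(627−454) = 3690 J.
Q = ΔU + W = nCpΔT = 4950 J.
Net over both steps: W = 1260 J, Q = 9260 J, ΔU = 8000 J.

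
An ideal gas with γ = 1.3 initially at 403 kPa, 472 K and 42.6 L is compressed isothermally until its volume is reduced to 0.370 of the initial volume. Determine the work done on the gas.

17100 J

n = P₁V₁/(RT₁) = 403×42.6/(8.314×472) = 4.37 mol.
Isothermal: T stays 472 K; PV = const ⇒ V₂ = 15.8 L, P₂ = 1090 kPa.
W = nRT ln(V₂/V₁) = 4.37×8.314×472×ln(0.370) = -17100 J.
Work done on the gas = −W_by = 17100 J.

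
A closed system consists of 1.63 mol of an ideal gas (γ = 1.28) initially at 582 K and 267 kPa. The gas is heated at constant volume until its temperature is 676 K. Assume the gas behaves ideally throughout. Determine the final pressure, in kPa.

310 kPa

V₁ = nRT₁/P₁ = 1.63×8.314×582/267 = 29.5 L.
Isochoric: V stays 29.5 L; P/T = const ⇒ T₂ = 676 K, P₂ = 310 kPa.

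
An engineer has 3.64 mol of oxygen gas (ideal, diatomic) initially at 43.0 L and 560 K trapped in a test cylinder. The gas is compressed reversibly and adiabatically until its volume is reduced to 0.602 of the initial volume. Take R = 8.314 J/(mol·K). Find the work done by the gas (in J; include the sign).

-9540 J

P₁ = nRT₁/V₁ = 3.64×8.314×560/43.0 = 394 kPa.
Adiabatic: TV^(γ−1) = const ⇒ T₂ = 560×(1.66)^0.400 = 686 K; PV^γ = const ⇒ P₂ = 802 kPa.
ΔU = nCvΔT = 3.64×20.8×(686−560) = 9540 J.
Q = 0 for an adiabatic process, so W = −ΔU = -9540 J.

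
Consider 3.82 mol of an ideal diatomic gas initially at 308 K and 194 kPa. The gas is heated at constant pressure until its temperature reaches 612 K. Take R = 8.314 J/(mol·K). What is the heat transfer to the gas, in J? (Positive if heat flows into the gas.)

33800 J

V₁ = nRT₁/P₁ = 3.82×8.314×308/194 = 50.4 L.
Isobaric: P stays 194 kPa; V/T = const ⇒ T₂ = 612 K, V₂ = 100 L.
W = PΔV = 194×(100−50.4) kPa·L = 9650 J.
ΔU = nCvΔT = 3.82×20.8×(612−308) = 24100 J.
Q = ΔU + W = nCpΔT = 33800 J.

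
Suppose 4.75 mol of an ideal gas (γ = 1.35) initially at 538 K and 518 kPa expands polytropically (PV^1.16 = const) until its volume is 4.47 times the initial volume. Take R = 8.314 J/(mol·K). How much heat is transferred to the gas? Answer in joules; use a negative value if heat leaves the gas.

15400 J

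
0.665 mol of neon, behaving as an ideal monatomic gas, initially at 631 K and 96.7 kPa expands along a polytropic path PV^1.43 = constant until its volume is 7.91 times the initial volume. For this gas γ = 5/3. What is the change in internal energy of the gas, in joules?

-3080 J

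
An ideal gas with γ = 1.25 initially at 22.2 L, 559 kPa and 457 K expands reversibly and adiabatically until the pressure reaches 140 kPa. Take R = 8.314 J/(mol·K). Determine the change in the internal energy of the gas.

-12000 J

n = P₁V₁/(RT₁) = 559×22.2/(8.314×457) = 3.27 mol.
Adiabatic: T₂/T₁ = (P₂/P₁)^((γ−1)/γ) ⇒ T₂ = 457×(0.250)^0.200 = 346 K; V₂ = 67.2 L.
For an ideal gas ΔU = nCvΔT with Cv = R/(γ−1) = 33.3 J/(mol·K).
ΔU = 3.27×33.3×(346−457) = -12000 J.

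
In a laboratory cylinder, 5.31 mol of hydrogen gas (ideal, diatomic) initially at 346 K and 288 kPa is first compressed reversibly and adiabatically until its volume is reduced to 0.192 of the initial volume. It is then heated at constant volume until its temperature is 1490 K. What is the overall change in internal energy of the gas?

126000 J

V₁ = nRT₁/P₁ = 5.31×8.314×346/288 = 53.0 L.
Step 1 — Adiabatic: TV^(γ−1) = const ⇒ T₂ = 346×(5.21)^0.400 = 670 K; PV^γ = const ⇒ P₂ = 2900 kPa.
ΔU = nCvΔT = 5.31×20.8×(670−346) = 35700 J.
Q = 0 for an adiabatic process, so W = −ΔU = -35700 J.
State after step 1: P = 2900 kPa, V = 10.2 L, T = 670 K.
Step 2 — Isochoric: V stays 10.2 L; P/T = const ⇒ T₂ = 1490 K, P₂ = 6460 kPa.
W = 0 (no volume change).
ΔU = nCvΔT = 5.31×20.8×(1490−670) = 90600 J.
Q = ΔU = 90600 J.
Net over both steps: W = -35700 J, Q = 90600 J, ΔU = 126000 J.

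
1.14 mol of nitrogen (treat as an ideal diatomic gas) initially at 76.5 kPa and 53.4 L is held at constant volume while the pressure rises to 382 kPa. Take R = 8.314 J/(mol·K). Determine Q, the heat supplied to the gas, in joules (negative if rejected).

40800 J

T₁ = P₁V₁/(nR) = 76.5×53.4/(1.14×8.314) = 431 K.
Isochoric: V stays 53.4 L; P/T = const ⇒ T₂ = 2150 K, P₂ = 382 kPa.
W = 0 (no volume change).
ΔU = nCvΔT = 1.14×20.8×(2150−431) = 40800 J.
Q = ΔU = 40800 J.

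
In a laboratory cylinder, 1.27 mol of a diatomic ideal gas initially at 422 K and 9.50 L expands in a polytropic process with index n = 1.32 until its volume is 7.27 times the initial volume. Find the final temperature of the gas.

P₁ = nRT₁/V₁ = 1.27×8.314×422/9.50 = 469 kPa.
Polytropic n=1.32: T₂ = T₁(V₁/V₂)^(n−1) = 422×(0.138)^0.32 = 224 K; P₂ = P₁(V₁/V₂)^n = 34.2 kPa.

224 K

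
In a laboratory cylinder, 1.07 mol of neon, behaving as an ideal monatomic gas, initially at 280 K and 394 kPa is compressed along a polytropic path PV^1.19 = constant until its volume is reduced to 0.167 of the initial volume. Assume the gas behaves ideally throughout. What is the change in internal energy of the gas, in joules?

1510 J

V₁ = nRT₁/P₁ = 1.07×8.314×280/394 = 6.32 L.
Polytropic n=1.19: T₂ = T₁(V₁/V₂)^(n−1) = 280×(5.99)^0.19 = 393 K; P₂ = P₁(V₁/V₂)^n = 3310 kPa.
For an ideal gas ΔU = nCvΔT with Cv = (3/2)R = 12.5 J/(mol·K).
ΔU = 1.07×12.5×(393−280) = 1510 J.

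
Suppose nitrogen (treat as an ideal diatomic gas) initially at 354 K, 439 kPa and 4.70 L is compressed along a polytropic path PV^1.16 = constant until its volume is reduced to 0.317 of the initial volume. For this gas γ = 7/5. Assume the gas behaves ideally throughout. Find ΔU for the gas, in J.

1040 J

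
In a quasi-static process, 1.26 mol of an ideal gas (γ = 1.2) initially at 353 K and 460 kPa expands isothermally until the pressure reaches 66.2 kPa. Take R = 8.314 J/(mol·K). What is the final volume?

V₁ = nRT₁/P₁ = 1.26×8.314×353/460 = 8.04 L.
Isothermal: T stays 353 K; PV = const ⇒ V₂ = 55.9 L, P₂ = 66.2 kPa.

55.9 L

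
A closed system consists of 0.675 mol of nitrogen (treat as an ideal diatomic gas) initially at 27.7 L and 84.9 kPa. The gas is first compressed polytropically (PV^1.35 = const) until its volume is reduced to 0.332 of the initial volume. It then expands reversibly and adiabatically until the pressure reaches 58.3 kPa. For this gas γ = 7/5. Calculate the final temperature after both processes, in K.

T₁ = P₁V₁/(nR) = 84.9×27.7/(0.675×8.314) = 419 K.
Step 1 — Polytropic n=1.35: T₂ = T₁(V₁/V₂)^(n−1) = 419×(3.01)^0.35 = 616 K; P₂ = P₁(V₁/V₂)^n = 376 kPa.
W = (P₁V₁−P₂V₂)/(n−1) = (84.9×27.7−376×9.20)/0.35 = -3160 J.
ΔU = nCvΔT = 0.675×20.8×(616−419) = 2770 J.
Q = ΔU + W = -396 J.
State after step 1: P = 376 kPa, V = 9.20 L, T = 616 K.
Step 2 — Adiabatic: T₂/T₁ = (P₂/P₁)^((γ−1)/γ) ⇒ T₂ = 616×(0.155)^0.286 = 362 K; V₂ = 34.8 L.
ΔU = nCvΔT = 0.675×20.8×(362−616) = -3570 J.
Q = 0 for an adiabatic process, so W = −ΔU = 3570 J.
Net over both steps: W = 407 J, Q = -396 J, ΔU = -803 J.

362 K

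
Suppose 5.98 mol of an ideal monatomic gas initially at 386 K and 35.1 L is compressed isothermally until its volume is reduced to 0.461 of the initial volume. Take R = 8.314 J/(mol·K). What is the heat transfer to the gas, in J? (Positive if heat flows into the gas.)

P₁ = nRT₁/V₁ = 5.98×8.314×386/35.1 = 547 kPa.
Isothermal: T stays 386 K; PV = const ⇒ V₂ = 16.2 L, P₂ = 1190 kPa.
ΔU = 0 (ideal gas, T constant).
W = nRT ln(V₂/V₁) = 5.98×8.314×386×ln(0.461) = -14900 J.
Q = ΔU + W = -14900 J.

-14900 J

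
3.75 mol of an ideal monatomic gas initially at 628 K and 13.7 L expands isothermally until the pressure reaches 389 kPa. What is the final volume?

50.3 L

P₁ = nRT₁/V₁ = 3.75×8.314×628/13.7 = 1430 kPa.
Isothermal: T stays 628 K; PV = const ⇒ V₂ = 50.3 L, P₂ = 389 kPa.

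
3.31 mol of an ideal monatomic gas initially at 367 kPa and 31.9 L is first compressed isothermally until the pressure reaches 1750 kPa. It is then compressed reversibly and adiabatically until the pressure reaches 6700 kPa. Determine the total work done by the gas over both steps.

T₁ = P₁V₁/(nR) = 367×31.9/(3.31×8.314) = 425 K.
Step 1 — Isothermal: T stays 425 K; PV = const ⇒ V₂ = 6.69 L, P₂ = 1750 kPa.
ΔU = 0 (ideal gas, T constant).
W = nRT ln(V₂/V₁) = 3.31×8.314×425×ln(0.210) = -18300 J.
Q = ΔU + W = -18300 J.
State after step 1: P = 1750 kPa, V = 6.69 L, T = 425 K.
Step 2 — Adiabatic: T₂/T₁ = (P₂/P₁)^((γ−1)/γ) ⇒ T₂ = 425×(3.83)^0.400 = 728 K; V₂ = 2.99 L.
ΔU = nCvΔT = 3.31×12.5×(728−425) = 12500 J.
Q = 0 for an adiabatic process, so W = −ΔU = -12500 J.
Net over both steps: W = -30800 J, Q = -18300 J, ΔU = 12500 J.

-30800 J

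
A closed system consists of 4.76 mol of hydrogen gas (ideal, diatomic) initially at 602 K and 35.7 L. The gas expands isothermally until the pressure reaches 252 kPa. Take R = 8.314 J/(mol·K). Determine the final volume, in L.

94.5 L

P₁ = nRT₁/V₁ = 4.76×8.314×602/35.7 = 667 kPa.
Isothermal: T stays 602 K; PV = const ⇒ V₂ = 94.5 L, P₂ = 252 kPa.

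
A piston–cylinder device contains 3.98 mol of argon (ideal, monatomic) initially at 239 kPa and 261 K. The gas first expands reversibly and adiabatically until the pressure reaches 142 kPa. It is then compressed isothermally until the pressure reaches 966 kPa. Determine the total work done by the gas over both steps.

-11000 J

V₁ = nRT₁/P₁ = 3.98×8.314×261/239 = 36.1 L.
Step 1 — Adiabatic: T₂/T₁ = (P₂/P₁)^((γ−1)/γ) ⇒ T₂ = 261×(0.594)^0.400 = 212 K; V₂ = 49.4 L.
ΔU = nCvΔT = 3.98×12.5×(212−261) = -2440 J.
Q = 0 for an adiabatic process, so W = −ΔU = 2440 J.
State after step 1: P = 142 kPa, V = 49.4 L, T = 212 K.
Step 2 — Isothermal: T stays 212 K; PV = const ⇒ V₂ = 7.26 L, P₂ = 966 kPa.
ΔU = 0 (ideal gas, T constant).
W = nRT ln(V₂/V₁) = 3.98×8.314×212×ln(0.147) = -13400 J.
Q = ΔU + W = -13400 J.
Net over both steps: W = -11000 J, Q = -13400 J, ΔU = -2440 J.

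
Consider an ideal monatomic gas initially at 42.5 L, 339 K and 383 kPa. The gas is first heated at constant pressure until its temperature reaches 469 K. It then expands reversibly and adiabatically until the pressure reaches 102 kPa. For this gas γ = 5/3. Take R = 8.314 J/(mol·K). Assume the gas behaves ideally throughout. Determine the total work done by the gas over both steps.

n = P₁V₁/(RT₁) = 383×42.5/(8.314×339) = 5.78 mol.
Step 1 — Isobaric: P stays 383 kPa; V/T = const ⇒ T₂ = 469 K, V₂ = 58.8 L.
W = PΔV = 383×(58.8−42.5) kPa·L = 6240 J.
ΔU = nCvΔT = 5.78×12.5×(469−339) = 9360 J.
Q = ΔU + W = nCpΔT = 15600 J.
State after step 1: P = 383 kPa, V = 58.8 L, T = 469 K.
Step 2 — Adiabatic: T₂/T₁ = (P₂/P₁)^((γ−1)/γ) ⇒ T₂ = 469×(0.266)^0.400 = 276 K; V₂ = 130 L.
ΔU = nCvΔT = 5.78×12.5×(276−469) = -13900 J.
Q = 0 for an adiabatic process, so W = −ΔU = 13900 J.
Net over both steps: W = 20100 J, Q = 15600 J, ΔU = -4520 J.

20100 J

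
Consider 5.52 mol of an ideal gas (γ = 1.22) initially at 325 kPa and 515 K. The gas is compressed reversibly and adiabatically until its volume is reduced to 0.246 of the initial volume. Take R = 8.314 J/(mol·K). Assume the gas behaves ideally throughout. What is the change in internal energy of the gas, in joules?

V₁ = nRT₁/P₁ = 5.52×8.314×515/325 = 72.7 L.
Adiabatic: TV^(γ−1) = const ⇒ T₂ = 515×(4.07)^0.220 = 701 K; PV^γ = const ⇒ P₂ = 1800 kPa.
For an ideal gas ΔU = nCvΔT with Cv = R/(γ−1) = 37.8 J/(mol·K).
ΔU = 5.52×37.8×(701−515) = 38800 J.

38800 J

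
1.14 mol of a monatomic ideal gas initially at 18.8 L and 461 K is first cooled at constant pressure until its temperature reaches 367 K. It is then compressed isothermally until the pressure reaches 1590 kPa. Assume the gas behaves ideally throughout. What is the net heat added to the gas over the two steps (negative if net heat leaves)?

-8920 J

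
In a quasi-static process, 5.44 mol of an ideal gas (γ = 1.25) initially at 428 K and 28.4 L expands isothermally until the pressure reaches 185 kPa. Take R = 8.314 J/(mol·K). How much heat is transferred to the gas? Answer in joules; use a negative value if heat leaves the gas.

25200 J

P₁ = nRT₁/V₁ = 5.44×8.314×428/28.4 = 682 kPa.
Isothermal: T stays 428 K; PV = const ⇒ V₂ = 105 L, P₂ = 185 kPa.
ΔU = 0 (ideal gas, T constant).
W = nRT ln(V₂/V₁) = 5.44×8.314×428×ln(3.68) = 25200 J.
Q = ΔU + W = 25200 J.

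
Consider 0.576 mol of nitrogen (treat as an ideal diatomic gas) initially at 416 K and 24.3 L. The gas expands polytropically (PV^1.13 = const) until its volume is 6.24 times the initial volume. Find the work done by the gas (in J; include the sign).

P₁ = nRT₁/V₁ = 0.576×8.314×416/24.3 = 82.0 kPa.
Polytropic n=1.13: T₂ = T₁(V₁/V₂)^(n−1) = 416×(0.160)^0.13 = 328 K; P₂ = P₁(V₁/V₂)^n = 10.4 kPa.
W = (P₁V₁−P₂V₂)/(n−1) = (82.0×24.3−10.4×152)/0.13 = 3250 J.

3250 J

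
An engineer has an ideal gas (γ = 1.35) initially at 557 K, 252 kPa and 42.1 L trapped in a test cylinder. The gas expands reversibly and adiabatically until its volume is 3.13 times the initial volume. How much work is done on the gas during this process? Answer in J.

-9980 J

n = P₁V₁/(RT₁) = 252×42.1/(8.314×557) = 2.29 mol.
Adiabatic: TV^(γ−1) = const ⇒ T₂ = 557×(0.319)^0.350 = 374 K; PV^γ = const ⇒ P₂ = 54.0 kPa.
ΔU = nCvΔT = 2.29×23.8×(374−557) = -9980 J.
Q = 0 for an adiabatic process, so W = −ΔU = 9980 J.
Work done on the gas = −W_by = -9980 J.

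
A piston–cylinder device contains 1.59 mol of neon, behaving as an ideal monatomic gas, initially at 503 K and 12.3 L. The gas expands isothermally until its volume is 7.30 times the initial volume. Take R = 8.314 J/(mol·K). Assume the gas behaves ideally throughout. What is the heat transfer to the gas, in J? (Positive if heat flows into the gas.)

P₁ = nRT₁/V₁ = 1.59×8.314×503/12.3 = 541 kPa.
Isothermal: T stays 503 K; PV = const ⇒ V₂ = 89.8 L, P₂ = 74.1 kPa.
ΔU = 0 (ideal gas, T constant).
W = nRT ln(V₂/V₁) = 1.59×8.314×503×ln(7.30) = 13200 J.
Q = ΔU + W = 13200 J.

13200 J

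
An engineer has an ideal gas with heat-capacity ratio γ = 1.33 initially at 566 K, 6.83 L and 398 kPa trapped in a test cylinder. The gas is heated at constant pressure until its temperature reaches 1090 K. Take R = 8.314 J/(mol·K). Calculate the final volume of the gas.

Isobaric: P stays 398 kPa; V/T = const ⇒ T₂ = 1090 K, V₂ = 13.2 L.

13.2 L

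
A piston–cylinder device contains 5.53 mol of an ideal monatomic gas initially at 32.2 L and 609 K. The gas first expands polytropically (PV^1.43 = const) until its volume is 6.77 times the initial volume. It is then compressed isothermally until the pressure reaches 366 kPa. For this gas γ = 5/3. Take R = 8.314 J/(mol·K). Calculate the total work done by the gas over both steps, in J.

13500 J

P₁ = nRT₁/V₁ = 5.53×8.314×609/32.2 = 870 kPa.
Step 1 — Polytropic n=1.43: T₂ = T₁(V₁/V₂)^(n−1) = 609×(0.148)^0.43 = 268 K; P₂ = P₁(V₁/V₂)^n = 56.4 kPa.
W = (P₁V₁−P₂V₂)/(n−1) = (870×32.2−56.4×218)/0.43 = 36500 J.
ΔU = nCvΔT = 5.53×12.5×(268−609) = -23500 J.
Q = ΔU + W = 13000 J.
State after step 1: P = 56.4 kPa, V = 218 L, T = 268 K.
Step 2 — Isothermal: T stays 268 K; PV = const ⇒ V₂ = 33.6 L, P₂ = 366 kPa.
ΔU = 0 (ideal gas, T constant).
W = nRT ln(V₂/V₁) = 5.53×8.314×268×ln(0.154) = -23000 J.
Q = ΔU + W = -23000 J.
Net over both steps: W = 13500 J, Q = -10000 J, ΔU = -23500 J.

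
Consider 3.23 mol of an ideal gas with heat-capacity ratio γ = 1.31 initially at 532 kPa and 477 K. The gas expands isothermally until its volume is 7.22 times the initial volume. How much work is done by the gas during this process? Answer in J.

25300 J

V₁ = nRT₁/P₁ = 3.23×8.314×477/532 = 24.1 L.
Isothermal: T stays 477 K; PV = const ⇒ V₂ = 174 L, P₂ = 73.7 kPa.
W = nRT ln(V₂/V₁) = 3.23×8.314×477×ln(7.22) = 25300 J.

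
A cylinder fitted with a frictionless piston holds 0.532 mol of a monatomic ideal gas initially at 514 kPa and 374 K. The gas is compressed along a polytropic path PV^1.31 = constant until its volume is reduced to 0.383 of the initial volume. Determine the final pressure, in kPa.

1810 kPa

V₁ = nRT₁/P₁ = 0.532×8.314×374/514 = 3.22 L.
Polytropic n=1.31: T₂ = T₁(V₁/V₂)^(n−1) = 374×(2.61)^0.31 = 504 K; P₂ = P₁(V₁/V₂)^n = 1810 kPa.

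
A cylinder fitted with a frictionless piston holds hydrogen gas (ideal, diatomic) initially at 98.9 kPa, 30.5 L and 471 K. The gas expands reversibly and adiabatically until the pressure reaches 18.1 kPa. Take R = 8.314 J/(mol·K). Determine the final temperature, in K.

290 K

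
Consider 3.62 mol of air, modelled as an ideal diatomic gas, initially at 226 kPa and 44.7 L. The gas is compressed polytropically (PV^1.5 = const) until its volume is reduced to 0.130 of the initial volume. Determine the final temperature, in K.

T₁ = P₁V₁/(nR) = 226×44.7/(3.62×8.314) = 336 K.
Polytropic n=1.5: T₂ = T₁(V₁/V₂)^(n−1) = 336×(7.69)^0.50 = 931 K; P₂ = P₁(V₁/V₂)^n = 4820 kPa.

931 K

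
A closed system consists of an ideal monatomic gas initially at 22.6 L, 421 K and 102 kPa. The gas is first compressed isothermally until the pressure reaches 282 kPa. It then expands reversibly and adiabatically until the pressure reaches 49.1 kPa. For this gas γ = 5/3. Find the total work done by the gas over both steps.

-605 J

n = P₁V₁/(RT₁) = 102×22.6/(8.314×421) = 0.659 mol.
Step 1 — Isothermal: T stays 421 K; PV = const ⇒ V₂ = 8.17 L, P₂ = 282 kPa.
ΔU = 0 (ideal gas, T constant).
W = nRT ln(V₂/V₁) = 0.659×8.314×421×ln(0.362) = -2340 J.
Q = ΔU + W = -2340 J.
State after step 1: P = 282 kPa, V = 8.17 L, T = 421 K.
Step 2 — Adiabatic: T₂/T₁ = (P₂/P₁)^((γ−1)/γ) ⇒ T₂ = 421×(0.174)^0.400 = 209 K; V₂ = 23.3 L.
ΔU = nCvΔT = 0.659×12.5×(209−421) = -1740 J.
Q = 0 for an adiabatic process, so W = −ΔU = 1740 J.
Net over both steps: W = -605 J, Q = -2340 J, ΔU = -1740 J.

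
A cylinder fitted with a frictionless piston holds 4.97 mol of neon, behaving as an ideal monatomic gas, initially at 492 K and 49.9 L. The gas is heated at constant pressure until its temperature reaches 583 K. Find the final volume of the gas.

P₁ = nRT₁/V₁ = 4.97×8.314×492/49.9 = 407 kPa.
Isobaric: P stays 407 kPa; V/T = const ⇒ T₂ = 583 K, V₂ = 59.1 L.

59.1 L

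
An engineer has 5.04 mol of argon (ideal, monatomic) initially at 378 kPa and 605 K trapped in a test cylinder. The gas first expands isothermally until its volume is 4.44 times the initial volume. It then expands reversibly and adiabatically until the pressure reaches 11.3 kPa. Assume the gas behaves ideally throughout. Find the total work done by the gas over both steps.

V₁ = nRT₁/P₁ = 5.04×8.314×605/378 = 67.1 L.
Step 1 — Isothermal: T stays 605 K; PV = const ⇒ V₂ = 298 L, P₂ = 85.1 kPa.
ΔU = 0 (ideal gas, T constant).
W = nRT ln(V₂/V₁) = 5.04×8.314×605×ln(4.44) = 37800 J.
Q = ΔU + W = 37800 J.
State after step 1: P = 85.1 kPa, V = 298 L, T = 605 K.
Step 2 — Adiabatic: T₂/T₁ = (P₂/P₁)^((γ−1)/γ) ⇒ T₂ = 605×(0.133)^0.400 = 270 K; V₂ = 1000 L.
ΔU = nCvΔT = 5.04×12.5×(270−605) = -21100 J.
Q = 0 for an adiabatic process, so W = −ΔU = 21100 J.
Net over both steps: W = 58900 J, Q = 37800 J, ΔU = -21100 J.

58900 J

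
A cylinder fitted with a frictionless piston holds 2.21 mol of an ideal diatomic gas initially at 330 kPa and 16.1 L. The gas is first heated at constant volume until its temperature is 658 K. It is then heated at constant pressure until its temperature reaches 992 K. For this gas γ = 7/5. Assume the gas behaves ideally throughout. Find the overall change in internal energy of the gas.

T₁ = P₁V₁/(nR) = 330×16.1/(2.21×8.314) = 289 K.
Step 1 — Isochoric: V stays 16.1 L; P/T = const ⇒ T₂ = 658 K, P₂ = 751 kPa.
W = 0 (no volume change).
ΔU = nCvΔT = 2.21×20.8×(658−289) = 16900 J.
Q = ΔU = 16900 J.
State after step 1: P = 751 kPa, V = 16.1 L, T = 658 K.
Step 2 — Isobaric: P stays 751 kPa; V/T = const ⇒ T₂ = 992 K, V₂ = 24.3 L.
W = PΔV = 751×(24.3−16.1) kPa·L = 6140 J.
ΔU = nCvΔT = 2.21×20.8×(992−658) = 15300 J.
Q = ΔU + W = nCpΔT = 21500 J.
Net over both steps: W = 6140 J, Q = 38400 J, ΔU = 32300 J.

32300 J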